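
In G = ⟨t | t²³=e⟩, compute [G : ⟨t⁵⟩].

First find ord(t⁵) by computing successive powers:
  (t⁵)¹ = t⁵, (t⁵)² = t¹⁰, (t⁵)³ = t¹⁵, (t⁵)⁴ = t²⁰, (t⁵)⁵ = t², (t⁵)⁶ = t⁷, (t⁵)⁷ = t¹², (t⁵)⁸ = t¹⁷, (t⁵)⁹ = t²², (t⁵)¹⁰ = t⁴, (t⁵)¹¹ = t⁹, (t⁵)¹² = t¹⁴, (t⁵)¹³ = t¹⁹, (t⁵)¹⁴ = t, (t⁵)¹⁵ = t⁶, (t⁵)¹⁶ = t¹¹, (t⁵)¹⁷ = t¹⁶, (t⁵)¹⁸ = t²¹, (t⁵)¹⁹ = t³, (t⁵)²⁰ = t⁸, (t⁵)²¹ = t¹³, (t⁵)²² = t¹⁸, (t⁵)²³ = e.
So |⟨t⁵⟩| = ord(t⁵) = 23. With |G| = 23, by Lagrange [G : ⟨t⁵⟩] = 23/23 = 1.

Answer: 1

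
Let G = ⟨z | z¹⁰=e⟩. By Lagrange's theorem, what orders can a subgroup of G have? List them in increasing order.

|G| = 10 = 2 · 5. By Lagrange's theorem the order of any subgroup divides 10; the divisors of 10 are 1, 2, 5, 10.

Answer: 1, 2, 5, 10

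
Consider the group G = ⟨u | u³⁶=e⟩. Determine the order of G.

G is generated by a single element, so G is cyclic. The relator gives u³⁶ = e and no smaller power is forced to be e, so the 36 powers {e, u, u², u³, u⁴, u⁵, u⁶, u⁷, u⁸, u⁹, u²², u²³, u²¹, u²⁰, u²⁴, u²⁵, u²⁶, u²⁷, u²⁸, u²⁹, u³², u³³, u³¹, u³⁰, u³⁴, u³⁵, u¹², u¹³, u¹¹, u¹⁰, u¹⁴, u¹⁵, u¹⁶, u¹⁷, u¹⁸, u¹⁹} are distinct. Hence |G| = 36.

Answer: 36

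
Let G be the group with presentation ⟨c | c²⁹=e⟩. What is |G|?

G is generated by a single element, so G is cyclic. The relator gives c²⁹ = e and no smaller power is forced to be e, so the 29 powers {c, e, c², c³, c⁴, c⁵, c⁶, c⁷, c⁸, c⁹, c²², c²³, c²¹, c²⁰, c²⁴, c²⁵, c²⁶, c²⁷, c²⁸, c¹², c¹³, c¹¹, c¹⁰, c¹⁴, c¹⁵, c¹⁶, c¹⁷, c¹⁸, c¹⁹} are distinct. Hence |G| = 29.

Answer: 29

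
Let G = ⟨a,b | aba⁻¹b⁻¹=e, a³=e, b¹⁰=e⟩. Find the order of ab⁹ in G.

Compute successive powers until reaching e:
  (ab⁹)¹ = ab⁹, (ab⁹)² = a²b⁸, (ab⁹)³ = b⁷, (ab⁹)⁴ = ab⁶, (ab⁹)⁵ = a²b⁵, (ab⁹)⁶ = b⁴, (ab⁹)⁷ = ab³, (ab⁹)⁸ = a²b², (ab⁹)⁹ = b, (ab⁹)¹⁰ = a, (ab⁹)¹¹ = a²b⁹, (ab⁹)¹² = b⁸, (ab⁹)¹³ = ab⁷, (ab⁹)¹⁴ = a²b⁶, (ab⁹)¹⁵ = b⁵, (ab⁹)¹⁶ = ab⁴, (ab⁹)¹⁷ = a²b³, (ab⁹)¹⁸ = b², (ab⁹)¹⁹ = ab, (ab⁹)²⁰ = a², (ab⁹)²¹ = b⁹, (ab⁹)²² = ab⁸, (ab⁹)²³ = a²b⁷, (ab⁹)²⁴ = b⁶, (ab⁹)²⁵ = ab⁵, (ab⁹)²⁶ = a²b⁴, (ab⁹)²⁷ = b³, (ab⁹)²⁸ = ab², (ab⁹)²⁹ = a²b, (ab⁹)³⁰ = e.
The smallest positive k with (ab⁹)ᵏ = e is 30.

Answer: 30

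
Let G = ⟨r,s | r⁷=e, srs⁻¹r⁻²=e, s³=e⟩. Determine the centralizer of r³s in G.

⟨r³s⟩ ⊆ C_G(r³s) since powers of r³s commute with r³s; so |C_G(r³s)| ≥ |⟨r³s⟩| = 3.
By orbit–stabilizer, |C_G(r³s)| = |G| / |conj. class of r³s| = 21 / 7 = 3.
The 3 elements commuting with r³s are {e, r³s, r²s²}.

Answer: {e, r³s, r²s²}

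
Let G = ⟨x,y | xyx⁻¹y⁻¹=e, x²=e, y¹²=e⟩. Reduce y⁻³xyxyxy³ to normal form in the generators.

Multiply left to right, reducing at each step:
  (y⁹) · x = xy⁹
  (xy⁹) · y = xy¹⁰
  (xy¹⁰) · x = y¹⁰
  (y¹⁰) · y = y¹¹
  (y¹¹) · x = xy¹¹
  (xy¹¹) · y³ = xy²

Answer: xy²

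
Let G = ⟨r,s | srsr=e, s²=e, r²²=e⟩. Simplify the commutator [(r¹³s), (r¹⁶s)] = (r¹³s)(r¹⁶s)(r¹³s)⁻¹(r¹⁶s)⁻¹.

[(r¹³s), (r¹⁶s)] = (r¹³s)·(r¹⁶s)·(r¹³s)⁻¹·(r¹⁶s)⁻¹.
  (r¹³s) · (r¹⁶s) = r¹⁹
  (r¹⁹) · (r¹³s) = r¹⁰s
  (r¹⁰s) · (r¹⁶s) = r¹⁶

Answer: r¹⁶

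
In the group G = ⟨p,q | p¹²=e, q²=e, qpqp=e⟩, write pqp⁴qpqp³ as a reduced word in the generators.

Multiply left to right, reducing at each step:
  p · q = pq
  (pq) · p⁴ = p⁹q
  (p⁹q) · q = p⁹
  (p⁹) · p = p¹⁰
  (p¹⁰) · q = p¹⁰q
  (p¹⁰q) · p³ = p⁷q

Answer: p⁷q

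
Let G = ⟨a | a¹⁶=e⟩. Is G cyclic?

|G| = 16. The element a has order 16 (its powers give 16 distinct elements), so ⟨a⟩ = G and G is cyclic.

Answer: Yes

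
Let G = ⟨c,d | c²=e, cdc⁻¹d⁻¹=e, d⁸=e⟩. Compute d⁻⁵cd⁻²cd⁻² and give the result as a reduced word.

Multiply left to right, reducing at each step:
  (d³) · c = cd³
  (cd³) · d⁻² = cd
  (cd) · c = d
  d · d⁻² = d⁷

Answer: d⁷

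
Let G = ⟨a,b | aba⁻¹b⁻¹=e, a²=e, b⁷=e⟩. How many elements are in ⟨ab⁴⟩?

|⟨ab⁴⟩| equals the order of ab⁴. Compute successive powers until reaching e:
  (ab⁴)¹ = ab⁴, (ab⁴)² = b, (ab⁴)³ = ab⁵, (ab⁴)⁴ = b², (ab⁴)⁵ = ab⁶, (ab⁴)⁶ = b³, (ab⁴)⁷ = a, (ab⁴)⁸ = b⁴, (ab⁴)⁹ = ab, (ab⁴)¹⁰ = b⁵, (ab⁴)¹¹ = ab², (ab⁴)¹² = b⁶, (ab⁴)¹³ = ab³, (ab⁴)¹⁴ = e.
The smallest positive k with (ab⁴)ᵏ = e is 14, so |⟨ab⁴⟩| = 14.

Answer: 14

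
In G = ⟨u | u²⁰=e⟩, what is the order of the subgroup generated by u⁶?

|⟨u⁶⟩| equals the order of u⁶. Compute successive powers until reaching e:
  (u⁶)¹ = u⁶, (u⁶)² = u¹², (u⁶)³ = u¹⁸, (u⁶)⁴ = u⁴, (u⁶)⁵ = u¹⁰, (u⁶)⁶ = u¹⁶, (u⁶)⁷ = u², (u⁶)⁸ = u⁸, (u⁶)⁹ = u¹⁴, (u⁶)¹⁰ = e.
The smallest positive k with (u⁶)ᵏ = e is 10, so |⟨u⁶⟩| = 10.

Answer: 10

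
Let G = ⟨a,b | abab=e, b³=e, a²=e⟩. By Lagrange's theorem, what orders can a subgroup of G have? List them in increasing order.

|G| = 6 = 2 · 3. By Lagrange's theorem the order of any subgroup divides 6; the divisors of 6 are 1, 2, 3, 6.

Answer: 1, 2, 3, 6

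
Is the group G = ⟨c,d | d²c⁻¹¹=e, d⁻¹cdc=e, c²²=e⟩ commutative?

c·d = cd but d·c = c¹⁰d⁻¹, so c·d ≠ d·c and G is not abelian.

Answer: No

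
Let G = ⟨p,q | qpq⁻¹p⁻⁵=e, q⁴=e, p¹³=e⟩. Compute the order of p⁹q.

Compute successive powers until reaching e:
  (p⁹q)¹ = p⁹q, (p⁹q)² = p²q², (p⁹q)³ = p⁶q³, (p⁹q)⁴ = e.
The smallest positive k with (p⁹q)ᵏ = e is 4.

Answer: 4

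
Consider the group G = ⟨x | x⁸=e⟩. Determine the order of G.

G is generated by a single element, so G is cyclic. The relator gives x⁸ = e and no smaller power is forced to be e, so the 8 powers {e, x, x², x³, x⁴, x⁵, x⁶, x⁷} are distinct. Hence |G| = 8.

Answer: 8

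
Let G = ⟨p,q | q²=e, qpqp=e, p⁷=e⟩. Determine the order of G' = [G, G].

G' = [G, G] is generated by all commutators. The generator-pair commutators are: [p, q] = p².
The subgroup they normally generate is {e, p, p², p³, p⁴, p⁵, p⁶}, of order 7.
Check: |G/G'| = 14/7 = 2 is the order of the abelianisation.

Answer: 7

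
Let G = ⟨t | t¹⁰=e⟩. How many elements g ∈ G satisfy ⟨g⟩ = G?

G is cyclic of order 10. An element generates G iff its order is 10, and a cyclic group of order 10 has exactly φ(10) = 4 such elements.

Answer: 4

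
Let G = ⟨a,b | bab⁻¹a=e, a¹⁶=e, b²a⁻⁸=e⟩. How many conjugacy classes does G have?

The conjugacy classes (representative and size) are:
  [e] (size 1), [a] (size 2), [a¹⁴] (size 2), [a¹³] (size 2), [a¹²] (size 2), [a⁵] (size 2), [a¹⁰] (size 2), [a⁷] (size 2), [a⁸] (size 1), [b⁻¹] (size 8), [a⁷b⁻¹] (size 8).
Class equation: 1 + 2 + 2 + 2 + 2 + 2 + 2 + 2 + 1 + 8 + 8 = 32 = |G|. So G has 11 conjugacy classes.

Answer: 11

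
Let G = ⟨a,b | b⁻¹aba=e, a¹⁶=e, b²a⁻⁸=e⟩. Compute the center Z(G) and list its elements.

An element z ∈ Z(G) iff z commutes with every generator.
For example a⁸ is central: (a⁸)·a = a⁹ = a·(a⁸); (a⁸)·b = b⁻¹ = b·(a⁸).
Whereas a ∉ Z(G) since a·b = ab ≠ a⁷b⁻¹ = b·a.
Checking each of the 32 elements this way gives Z(G) = {e, a⁸}, of order 2.

Answer: {e, a⁸}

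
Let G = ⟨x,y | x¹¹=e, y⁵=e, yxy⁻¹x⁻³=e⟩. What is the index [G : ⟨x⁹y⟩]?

First find ord(x⁹y) by computing successive powers:
  (x⁹y)¹ = x⁹y, (x⁹y)² = x³y², (x⁹y)³ = x⁷y³, (x⁹y)⁴ = x⁸y⁴, (x⁹y)⁵ = e.
So |⟨x⁹y⟩| = ord(x⁹y) = 5. With |G| = 55, by Lagrange [G : ⟨x⁹y⟩] = 55/5 = 11.

Answer: 11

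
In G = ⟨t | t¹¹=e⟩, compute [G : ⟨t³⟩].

First find ord(t³) by computing successive powers:
  (t³)¹ = t³, (t³)² = t⁶, (t³)³ = t⁹, (t³)⁴ = t, (t³)⁵ = t⁴, (t³)⁶ = t⁷, (t³)⁷ = t¹⁰, (t³)⁸ = t², (t³)⁹ = t⁵, (t³)¹⁰ = t⁸, (t³)¹¹ = e.
So |⟨t³⟩| = ord(t³) = 11. With |G| = 11, by Lagrange [G : ⟨t³⟩] = 11/11 = 1.

Answer: 1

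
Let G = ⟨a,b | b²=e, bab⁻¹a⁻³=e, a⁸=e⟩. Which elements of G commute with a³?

⟨a³⟩ ⊆ C_G(a³) since powers of a³ commute with a³; so |C_G(a³)| ≥ |⟨a³⟩| = 8.
By orbit–stabilizer, |C_G(a³)| = |G| / |conj. class of a³| = 16 / 2 = 8.
The 8 elements commuting with a³ are {e, a, a², a³, a⁴, a⁵, a⁶, a⁷}.

Answer: {e, a, a², a³, a⁴, a⁵, a⁶, a⁷}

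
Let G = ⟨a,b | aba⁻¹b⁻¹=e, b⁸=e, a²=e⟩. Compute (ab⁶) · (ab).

Compute (ab⁶) · (ab) by multiplying left to right and reducing via the relations at each step:
  (ab⁶) · a = b⁶
  (b⁶) · b = b⁷

Answer: b⁷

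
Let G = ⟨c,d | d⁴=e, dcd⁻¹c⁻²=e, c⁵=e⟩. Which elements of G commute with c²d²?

⟨c²d²⟩ ⊆ C_G(c²d²) since powers of c²d² commute with c²d²; so |C_G(c²d²)| ≥ |⟨c²d²⟩| = 2.
By orbit–stabilizer, |C_G(c²d²)| = |G| / |conj. class of c²d²| = 20 / 5 = 4.
The 4 elements commuting with c²d² are {e, c²d², c⁴d, c³d³}.

Answer: {e, c²d², c⁴d, c³d³}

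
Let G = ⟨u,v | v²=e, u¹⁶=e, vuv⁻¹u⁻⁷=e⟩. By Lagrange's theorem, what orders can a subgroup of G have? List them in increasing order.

|G| = 32 = 2⁵. By Lagrange's theorem the order of any subgroup divides 32; the divisors of 32 are 1, 2, 4, 8, 16, 32.

Answer: 1, 2, 4, 8, 16, 32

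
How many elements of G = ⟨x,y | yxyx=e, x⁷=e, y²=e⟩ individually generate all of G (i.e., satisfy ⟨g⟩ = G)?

⟨g⟩ = G would require ord(g) = |G| = 14, but the maximum element order in G is 7 < 14. So G is not cyclic and no single element generates it: the count is 0.

Answer: 0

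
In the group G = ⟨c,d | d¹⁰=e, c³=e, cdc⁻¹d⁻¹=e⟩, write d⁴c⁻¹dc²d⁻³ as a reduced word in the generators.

Multiply left to right, reducing at each step:
  (d⁴) · c⁻¹ = c²d⁴
  (c²d⁴) · d = c²d⁵
  (c²d⁵) · c² = cd⁵
  (cd⁵) · d⁻³ = cd²

Answer: cd²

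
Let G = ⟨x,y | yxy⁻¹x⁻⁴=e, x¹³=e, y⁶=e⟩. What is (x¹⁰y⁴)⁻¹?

The order of (x¹⁰y⁴) is 3 (smallest k with (x¹⁰y⁴)ᵏ = e), so (x¹⁰y⁴)⁻¹ = (x¹⁰y⁴)² = x⁹y².
Check: (x¹⁰y⁴) · (x⁹y²) → (x¹⁰y⁴) · x⁹ = y⁴;   (y⁴) · y² = e, giving e as required.

Answer: x⁹y²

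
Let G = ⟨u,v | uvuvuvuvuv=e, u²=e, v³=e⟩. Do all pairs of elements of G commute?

u·v = uv but v·u = vu, so u·v ≠ v·u and G is not abelian.

Answer: No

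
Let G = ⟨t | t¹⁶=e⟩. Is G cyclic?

|G| = 16. The element t has order 16 (its powers give 16 distinct elements), so ⟨t⟩ = G and G is cyclic.

Answer: Yes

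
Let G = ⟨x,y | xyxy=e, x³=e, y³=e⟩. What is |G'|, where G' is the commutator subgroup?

G' = [G, G] is generated by all commutators. The generator-pair commutators are: [x, y] = xy²x.
The subgroup they normally generate is {e, xy, x²y², xy²x}, of order 4.
Check: |G/G'| = 12/4 = 3 is the order of the abelianisation.

Answer: 4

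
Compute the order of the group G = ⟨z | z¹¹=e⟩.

G is generated by a single element, so G is cyclic. The relator gives z¹¹ = e and no smaller power is forced to be e, so the 11 powers {e, z, z², z³, z⁴, z⁵, z⁶, z⁷, z⁸, z⁹, z¹⁰} are distinct. Hence |G| = 11.

Answer: 11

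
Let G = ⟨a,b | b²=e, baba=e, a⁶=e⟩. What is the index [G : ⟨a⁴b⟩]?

First find ord(a⁴b) by computing successive powers:
  (a⁴b)¹ = a⁴b, (a⁴b)² = e.
So |⟨a⁴b⟩| = ord(a⁴b) = 2. With |G| = 12, by Lagrange [G : ⟨a⁴b⟩] = 12/2 = 6.

Answer: 6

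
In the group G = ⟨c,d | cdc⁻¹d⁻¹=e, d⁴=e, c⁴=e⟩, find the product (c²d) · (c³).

Compute (c²d) · (c³) by multiplying left to right and reducing via the relations at each step:
  (c²d) · c³ = cd

Answer: cd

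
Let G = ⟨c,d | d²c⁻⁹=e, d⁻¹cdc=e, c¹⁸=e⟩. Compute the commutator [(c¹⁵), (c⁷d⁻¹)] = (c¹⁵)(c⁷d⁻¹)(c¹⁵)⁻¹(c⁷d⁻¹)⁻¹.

[(c¹⁵), (c⁷d⁻¹)] = (c¹⁵)·(c⁷d⁻¹)·(c¹⁵)⁻¹·(c⁷d⁻¹)⁻¹.
  (c¹⁵) · (c⁷d⁻¹) = c⁴d⁻¹
  (c⁴d⁻¹) · (c³) = cd⁻¹
  (cd⁻¹) · (c⁷d) = c¹²

Answer: c¹²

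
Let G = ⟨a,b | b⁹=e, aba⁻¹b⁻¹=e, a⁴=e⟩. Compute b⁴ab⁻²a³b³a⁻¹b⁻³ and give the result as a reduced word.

Multiply left to right, reducing at each step:
  (b⁴) · a = ab⁴
  (ab⁴) · b⁻² = ab²
  (ab²) · a³ = b²
  (b²) · b³ = b⁵
  (b⁵) · a⁻¹ = a³b⁵
  (a³b⁵) · b⁻³ = a³b²

Answer: a³b²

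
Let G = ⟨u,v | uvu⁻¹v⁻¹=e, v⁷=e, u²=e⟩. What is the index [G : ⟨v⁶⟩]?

First find ord(v⁶) by computing successive powers:
  (v⁶)¹ = v⁶, (v⁶)² = v⁵, (v⁶)³ = v⁴, (v⁶)⁴ = v³, (v⁶)⁵ = v², (v⁶)⁶ = v, (v⁶)⁷ = e.
So |⟨v⁶⟩| = ord(v⁶) = 7. With |G| = 14, by Lagrange [G : ⟨v⁶⟩] = 14/7 = 2.

Answer: 2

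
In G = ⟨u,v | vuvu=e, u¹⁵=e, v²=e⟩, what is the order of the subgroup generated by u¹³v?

|⟨u¹³v⟩| equals the order of u¹³v. Compute successive powers until reaching e:
  (u¹³v)¹ = u¹³v, (u¹³v)² = e.
The smallest positive k with (u¹³v)ᵏ = e is 2, so |⟨u¹³v⟩| = 2.

Answer: 2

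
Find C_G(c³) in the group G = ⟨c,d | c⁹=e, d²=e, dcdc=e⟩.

⟨c³⟩ ⊆ C_G(c³) since powers of c³ commute with c³; so |C_G(c³)| ≥ |⟨c³⟩| = 3.
By orbit–stabilizer, |C_G(c³)| = |G| / |conj. class of c³| = 18 / 2 = 9.
The 9 elements commuting with c³ are {e, c, c², c³, c⁴, c⁵, c⁶, c⁷, c⁸}.

Answer: {e, c, c², c³, c⁴, c⁵, c⁶, c⁷, c⁸}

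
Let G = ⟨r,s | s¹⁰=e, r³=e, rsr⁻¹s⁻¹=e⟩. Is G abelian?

Each pair of generators commutes: r·s = rs = s·r. Since the generators pairwise commute, every element of G commutes with every other, so G is abelian.

Answer: Yes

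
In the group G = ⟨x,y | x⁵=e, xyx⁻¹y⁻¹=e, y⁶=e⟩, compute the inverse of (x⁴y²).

The order of (x⁴y²) is 15 (smallest k with (x⁴y²)ᵏ = e), so (x⁴y²)⁻¹ = (x⁴y²)¹⁴ = xy⁴.
Check: (x⁴y²) · (xy⁴) → (x⁴y²) · x = y²;   (y²) · y⁴ = e, giving e as required.

Answer: xy⁴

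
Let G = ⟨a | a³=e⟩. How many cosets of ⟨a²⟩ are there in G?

First find ord(a²) by computing successive powers:
  (a²)¹ = a², (a²)² = a, (a²)³ = e.
So |⟨a²⟩| = ord(a²) = 3. With |G| = 3, by Lagrange [G : ⟨a²⟩] = 3/3 = 1.

Answer: 1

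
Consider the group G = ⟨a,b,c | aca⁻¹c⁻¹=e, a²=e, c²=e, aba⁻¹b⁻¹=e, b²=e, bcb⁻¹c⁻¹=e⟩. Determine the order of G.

Enumerate words in the generators, reducing via the relations: the distinct elements are
  {a, b, c, e, ab, ac, bc, abc}.
No further products give new elements, so |G| = 8.

Answer: 8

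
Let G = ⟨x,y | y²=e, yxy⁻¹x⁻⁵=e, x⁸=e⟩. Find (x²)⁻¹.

The order of (x²) is 4 (smallest k with (x²)ᵏ = e), so (x²)⁻¹ = (x²)³ = x⁶.
Check: (x²) · (x⁶) → (x²) · x⁶ = e, giving e as required.

Answer: x⁶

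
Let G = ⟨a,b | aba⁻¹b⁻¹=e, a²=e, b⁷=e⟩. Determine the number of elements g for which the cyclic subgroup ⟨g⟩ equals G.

G is cyclic of order 14. An element generates G iff its order is 14, and a cyclic group of order 14 has exactly φ(14) = 6 such elements.

Answer: 6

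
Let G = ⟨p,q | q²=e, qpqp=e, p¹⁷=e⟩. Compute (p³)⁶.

Compute successive powers of (p³), reducing at each step:
  (p³)²: (p³) · p³ = p⁶
  (p³)³: (p⁶) · p³ = p⁹
  (p³)⁴: (p⁹) · p³ = p¹²
  (p³)⁵: (p¹²) · p³ = p¹⁵
  (p³)⁶: (p¹⁵) · p³ = p

Answer: p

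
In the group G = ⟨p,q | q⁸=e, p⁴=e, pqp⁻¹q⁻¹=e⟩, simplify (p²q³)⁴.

Compute successive powers of (p²q³), reducing at each step:
  (p²q³)²: (p²q³) · p² = q³;   (q³) · q³ = q⁶
  (p²q³)³: (q⁶) · p² = p²q⁶;   (p²q⁶) · q³ = p²q
  (p²q³)⁴: (p²q) · p² = q;   q · q³ = q⁴

Answer: q⁴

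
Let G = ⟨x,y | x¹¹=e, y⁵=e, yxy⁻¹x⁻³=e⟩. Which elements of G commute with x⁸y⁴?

⟨x⁸y⁴⟩ ⊆ C_G(x⁸y⁴) since powers of x⁸y⁴ commute with x⁸y⁴; so |C_G(x⁸y⁴)| ≥ |⟨x⁸y⁴⟩| = 5.
By orbit–stabilizer, |C_G(x⁸y⁴)| = |G| / |conj. class of x⁸y⁴| = 55 / 11 = 5.
The 5 elements commuting with x⁸y⁴ are {e, x³y², x⁹y, x⁷y³, x⁸y⁴}.

Answer: {e, x³y², x⁹y, x⁷y³, x⁸y⁴}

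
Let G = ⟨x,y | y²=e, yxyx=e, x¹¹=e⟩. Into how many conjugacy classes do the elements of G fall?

The conjugacy classes (representative and size) are:
  [e] (size 1), [x¹⁰] (size 2), [x²] (size 2), [x³] (size 2), [x⁷] (size 2), [x⁶] (size 2), [x²y] (size 11).
Class equation: 1 + 2 + 2 + 2 + 2 + 2 + 11 = 22 = |G|. So G has 7 conjugacy classes.

Answer: 7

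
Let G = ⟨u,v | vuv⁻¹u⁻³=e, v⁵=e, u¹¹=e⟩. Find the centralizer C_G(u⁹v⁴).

⟨u⁹v⁴⟩ ⊆ C_G(u⁹v⁴) since powers of u⁹v⁴ commute with u⁹v⁴; so |C_G(u⁹v⁴)| ≥ |⟨u⁹v⁴⟩| = 5.
By orbit–stabilizer, |C_G(u⁹v⁴)| = |G| / |conj. class of u⁹v⁴| = 55 / 11 = 5.
The 5 elements commuting with u⁹v⁴ are {e, uv³, u²v², u⁶v, u⁹v⁴}.

Answer: {e, uv³, u²v², u⁶v, u⁹v⁴}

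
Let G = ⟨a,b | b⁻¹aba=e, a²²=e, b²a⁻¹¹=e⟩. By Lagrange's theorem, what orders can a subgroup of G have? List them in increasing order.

|G| = 44 = 2² · 11. By Lagrange's theorem the order of any subgroup divides 44; the divisors of 44 are 1, 2, 4, 11, 22, 44.

Answer: 1, 2, 4, 11, 22, 44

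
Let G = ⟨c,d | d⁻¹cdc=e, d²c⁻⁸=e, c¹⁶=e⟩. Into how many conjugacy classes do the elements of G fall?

The conjugacy classes (representative and size) are:
  [e] (size 1), [c] (size 2), [c¹⁴] (size 2), [c³] (size 2), [c¹²] (size 2), [c⁵] (size 2), [c¹⁰] (size 2), [c⁷] (size 2), [c⁸] (size 1), [c⁶d] (size 8), [c³d⁻¹] (size 8).
Class equation: 1 + 2 + 2 + 2 + 2 + 2 + 2 + 2 + 1 + 8 + 8 = 32 = |G|. So G has 11 conjugacy classes.

Answer: 11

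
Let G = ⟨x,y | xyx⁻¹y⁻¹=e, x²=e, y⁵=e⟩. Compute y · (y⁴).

Compute y · (y⁴) by multiplying left to right and reducing via the relations at each step:
  y · y⁴ = e

Answer: e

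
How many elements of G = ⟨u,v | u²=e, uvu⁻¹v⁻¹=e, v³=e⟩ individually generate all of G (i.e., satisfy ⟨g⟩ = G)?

G is cyclic of order 6. An element generates G iff its order is 6, and a cyclic group of order 6 has exactly φ(6) = 2 such elements.

Answer: 2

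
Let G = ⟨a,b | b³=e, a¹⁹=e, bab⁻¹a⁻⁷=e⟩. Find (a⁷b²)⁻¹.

The order of (a⁷b²) is 3 (smallest k with (a⁷b²)ᵏ = e), so (a⁷b²)⁻¹ = (a⁷b²)² = a⁸b.
Check: (a⁷b²) · (a⁸b) → (a⁷b²) · a⁸ = b²;   (b²) · b = e, giving e as required.

Answer: a⁸b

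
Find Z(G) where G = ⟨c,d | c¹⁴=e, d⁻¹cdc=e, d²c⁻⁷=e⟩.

An element z ∈ Z(G) iff z commutes with every generator.
For example c⁷ is central: (c⁷)·c = c⁸ = c·(c⁷); (c⁷)·d = d⁻¹ = d·(c⁷).
Whereas c ∉ Z(G) since c·d = cd ≠ c⁶d⁻¹ = d·c.
Checking each of the 28 elements this way gives Z(G) = {e, c⁷}, of order 2.

Answer: {e, c⁷}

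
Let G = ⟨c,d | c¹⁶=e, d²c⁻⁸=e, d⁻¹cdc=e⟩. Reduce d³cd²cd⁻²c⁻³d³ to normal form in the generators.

Multiply left to right, reducing at each step:
  (d⁻¹) · c = c⁷d
  (c⁷d) · d² = c⁷d⁻¹
  (c⁷d⁻¹) · c = c⁶d⁻¹
  (c⁶d⁻¹) · d⁻² = c⁶d
  (c⁶d) · c⁻³ = cd⁻¹
  (cd⁻¹) · d³ = c⁹

Answer: c⁹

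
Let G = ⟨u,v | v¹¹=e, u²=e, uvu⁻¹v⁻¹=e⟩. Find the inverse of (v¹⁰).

The order of (v¹⁰) is 11 (smallest k with (v¹⁰)ᵏ = e), so (v¹⁰)⁻¹ = (v¹⁰)¹⁰ = v.
Check: (v¹⁰) · v → (v¹⁰) · v = e, giving e as required.

Answer: v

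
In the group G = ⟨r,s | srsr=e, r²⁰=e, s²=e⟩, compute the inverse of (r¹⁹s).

The order of (r¹⁹s) is 2 (smallest k with (r¹⁹s)ᵏ = e), so (r¹⁹s)⁻¹ = (r¹⁹s)¹ = r¹⁹s.
Check: (r¹⁹s) · (r¹⁹s) → (r¹⁹s) · r¹⁹ = s;   s · s = e, giving e as required.

Answer: r¹⁹s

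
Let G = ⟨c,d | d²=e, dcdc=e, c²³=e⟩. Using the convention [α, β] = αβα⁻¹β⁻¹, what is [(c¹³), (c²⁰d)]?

[(c¹³), (c²⁰d)] = (c¹³)·(c²⁰d)·(c¹³)⁻¹·(c²⁰d)⁻¹.
  (c¹³) · (c²⁰d) = c¹⁰d
  (c¹⁰d) · (c¹⁰) = d
  d · (c²⁰d) = c³

Answer: c³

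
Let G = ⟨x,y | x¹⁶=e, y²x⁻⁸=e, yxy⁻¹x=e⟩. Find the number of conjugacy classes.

The conjugacy classes (representative and size) are:
  [e] (size 1), [x] (size 2), [x¹⁴] (size 2), [x¹³] (size 2), [x¹²] (size 2), [x⁵] (size 2), [x¹⁰] (size 2), [x⁷] (size 2), [x⁸] (size 1), [y⁻¹] (size 8), [x⁷y⁻¹] (size 8).
Class equation: 1 + 2 + 2 + 2 + 2 + 2 + 2 + 2 + 1 + 8 + 8 = 32 = |G|. So G has 11 conjugacy classes.

Answer: 11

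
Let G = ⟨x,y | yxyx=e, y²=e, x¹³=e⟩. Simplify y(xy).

Compute y · (xy) by multiplying left to right and reducing via the relations at each step:
  y · x = x¹²y
  (x¹²y) · y = x¹²

Answer: x¹²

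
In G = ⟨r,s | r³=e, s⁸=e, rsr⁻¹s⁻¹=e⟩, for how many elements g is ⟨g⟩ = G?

G is cyclic of order 24. An element generates G iff its order is 24, and a cyclic group of order 24 has exactly φ(24) = 8 such elements.

Answer: 8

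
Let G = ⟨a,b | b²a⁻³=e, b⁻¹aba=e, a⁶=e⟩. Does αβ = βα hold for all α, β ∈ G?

a·b = ab but b·a = a²b⁻¹, so a·b ≠ b·a and G is not abelian.

Answer: No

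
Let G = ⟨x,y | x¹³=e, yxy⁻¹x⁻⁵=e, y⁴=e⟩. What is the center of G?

An element z ∈ Z(G) iff z commutes with every generator.
For example e is central: e·x = x = x·e; e·y = y = y·e.
Whereas x ∉ Z(G) since x·y = xy ≠ x⁵y = y·x.
Checking each of the 52 elements this way gives Z(G) = {e}, of order 1.

Answer: {e}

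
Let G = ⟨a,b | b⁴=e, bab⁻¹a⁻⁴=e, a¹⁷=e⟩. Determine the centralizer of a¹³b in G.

⟨a¹³b⟩ ⊆ C_G(a¹³b) since powers of a¹³b commute with a¹³b; so |C_G(a¹³b)| ≥ |⟨a¹³b⟩| = 4.
By orbit–stabilizer, |C_G(a¹³b)| = |G| / |conj. class of a¹³b| = 68 / 17 = 4.
The 4 elements commuting with a¹³b are {e, ab³, a¹³b, a¹⁴b²}.

Answer: {e, ab³, a¹³b, a¹⁴b²}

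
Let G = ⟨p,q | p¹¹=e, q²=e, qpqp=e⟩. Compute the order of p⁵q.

Compute successive powers until reaching e:
  (p⁵q)¹ = p⁵q, (p⁵q)² = e.
The smallest positive k with (p⁵q)ᵏ = e is 2.

Answer: 2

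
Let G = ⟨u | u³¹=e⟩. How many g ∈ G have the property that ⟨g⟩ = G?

G is cyclic of order 31. An element generates G iff its order is 31, and a cyclic group of order 31 has exactly φ(31) = 30 such elements.

Answer: 30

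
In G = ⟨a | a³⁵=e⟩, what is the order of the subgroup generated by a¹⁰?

|⟨a¹⁰⟩| equals the order of a¹⁰. Compute successive powers until reaching e:
  (a¹⁰)¹ = a¹⁰, (a¹⁰)² = a²⁰, (a¹⁰)³ = a³⁰, (a¹⁰)⁴ = a⁵, (a¹⁰)⁵ = a¹⁵, (a¹⁰)⁶ = a²⁵, (a¹⁰)⁷ = e.
The smallest positive k with (a¹⁰)ᵏ = e is 7, so |⟨a¹⁰⟩| = 7.

Answer: 7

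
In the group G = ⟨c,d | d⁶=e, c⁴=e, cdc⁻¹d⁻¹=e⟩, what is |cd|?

Compute successive powers until reaching e:
  (cd)¹ = cd, (cd)² = c²d², (cd)³ = c³d³, (cd)⁴ = d⁴, (cd)⁵ = cd⁵, (cd)⁶ = c², (cd)⁷ = c³d, (cd)⁸ = d², (cd)⁹ = cd³, (cd)¹⁰ = c²d⁴, (cd)¹¹ = c³d⁵, (cd)¹² = e.
The smallest positive k with (cd)ᵏ = e is 12.

Answer: 12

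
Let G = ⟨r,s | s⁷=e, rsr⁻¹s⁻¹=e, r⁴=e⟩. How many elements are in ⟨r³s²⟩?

|⟨r³s²⟩| equals the order of r³s². Compute successive powers until reaching e:
  (r³s²)¹ = r³s², (r³s²)² = r²s⁴, (r³s²)³ = rs⁶, (r³s²)⁴ = s, (r³s²)⁵ = r³s³, (r³s²)⁶ = r²s⁵, (r³s²)⁷ = r, (r³s²)⁸ = s², (r³s²)⁹ = r³s⁴, (r³s²)¹⁰ = r²s⁶, (r³s²)¹¹ = rs, (r³s²)¹² = s³, (r³s²)¹³ = r³s⁵, (r³s²)¹⁴ = r², (r³s²)¹⁵ = rs², (r³s²)¹⁶ = s⁴, (r³s²)¹⁷ = r³s⁶, (r³s²)¹⁸ = r²s, (r³s²)¹⁹ = rs³, (r³s²)²⁰ = s⁵, (r³s²)²¹ = r³, (r³s²)²² = r²s², (r³s²)²³ = rs⁴, (r³s²)²⁴ = s⁶, (r³s²)²⁵ = r³s, (r³s²)²⁶ = r²s³, (r³s²)²⁷ = rs⁵, (r³s²)²⁸ = e.
The smallest positive k with (r³s²)ᵏ = e is 28, so |⟨r³s²⟩| = 28.

Answer: 28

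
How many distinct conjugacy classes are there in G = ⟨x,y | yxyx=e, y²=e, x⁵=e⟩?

The conjugacy classes (representative and size) are:
  [e] (size 1), [x] (size 2), [x²] (size 2), [y] (size 5).
Class equation: 1 + 2 + 2 + 5 = 10 = |G|. So G has 4 conjugacy classes.

Answer: 4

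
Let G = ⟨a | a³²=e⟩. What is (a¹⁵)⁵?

Compute successive powers of (a¹⁵), reducing at each step:
  (a¹⁵)²: (a¹⁵) · a¹⁵ = a³⁰
  (a¹⁵)³: (a³⁰) · a¹⁵ = a¹³
  (a¹⁵)⁴: (a¹³) · a¹⁵ = a²⁸
  (a¹⁵)⁵: (a²⁸) · a¹⁵ = a¹¹

Answer: a¹¹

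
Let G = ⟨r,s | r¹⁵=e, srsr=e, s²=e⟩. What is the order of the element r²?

Compute successive powers until reaching e:
  (r²)¹ = r², (r²)² = r⁴, (r²)³ = r⁶, (r²)⁴ = r⁸, (r²)⁵ = r¹⁰, (r²)⁶ = r¹², (r²)⁷ = r¹⁴, (r²)⁸ = r, (r²)⁹ = r³, (r²)¹⁰ = r⁵, (r²)¹¹ = r⁷, (r²)¹² = r⁹, (r²)¹³ = r¹¹, (r²)¹⁴ = r¹³, (r²)¹⁵ = e.
The smallest positive k with (r²)ᵏ = e is 15.

Answer: 15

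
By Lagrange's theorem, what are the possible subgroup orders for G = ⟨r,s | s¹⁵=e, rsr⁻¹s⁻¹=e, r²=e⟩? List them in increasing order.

|G| = 30 = 2 · 3 · 5. By Lagrange's theorem the order of any subgroup divides 30; the divisors of 30 are 1, 2, 3, 5, 6, 10, 15, 30.

Answer: 1, 2, 3, 5, 6, 10, 15, 30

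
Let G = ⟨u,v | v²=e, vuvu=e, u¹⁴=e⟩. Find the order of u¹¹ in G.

Compute successive powers until reaching e:
  (u¹¹)¹ = u¹¹, (u¹¹)² = u⁸, (u¹¹)³ = u⁵, (u¹¹)⁴ = u², (u¹¹)⁵ = u¹³, (u¹¹)⁶ = u¹⁰, (u¹¹)⁷ = u⁷, (u¹¹)⁸ = u⁴, (u¹¹)⁹ = u, (u¹¹)¹⁰ = u¹², (u¹¹)¹¹ = u⁹, (u¹¹)¹² = u⁶, (u¹¹)¹³ = u³, (u¹¹)¹⁴ = e.
The smallest positive k with (u¹¹)ᵏ = e is 14.

Answer: 14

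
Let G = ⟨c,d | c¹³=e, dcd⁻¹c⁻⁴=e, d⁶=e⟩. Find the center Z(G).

An element z ∈ Z(G) iff z commutes with every generator.
For example e is central: e·c = c = c·e; e·d = d = d·e.
Whereas c ∉ Z(G) since c·d = cd ≠ c⁴d = d·c.
Checking each of the 78 elements this way gives Z(G) = {e}, of order 1.

Answer: {e}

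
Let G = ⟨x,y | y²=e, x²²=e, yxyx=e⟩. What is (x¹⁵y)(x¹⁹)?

Compute (x¹⁵y) · (x¹⁹) by multiplying left to right and reducing via the relations at each step:
  (x¹⁵y) · x¹⁹ = x¹⁸y

Answer: x¹⁸y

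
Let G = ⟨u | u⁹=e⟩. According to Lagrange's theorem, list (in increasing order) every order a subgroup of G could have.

|G| = 9 = 3². By Lagrange's theorem the order of any subgroup divides 9; the divisors of 9 are 1, 3, 9.

Answer: 1, 3, 9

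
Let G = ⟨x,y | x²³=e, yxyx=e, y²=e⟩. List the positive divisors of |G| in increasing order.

|G| = 46 = 2 · 23. By Lagrange's theorem the order of any subgroup divides 46; the divisors of 46 are 1, 2, 23, 46.

Answer: 1, 2, 23, 46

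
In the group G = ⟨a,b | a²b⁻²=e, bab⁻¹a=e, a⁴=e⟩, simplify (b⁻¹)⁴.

Compute successive powers of (b⁻¹), reducing at each step:
  (b⁻¹)²: (b⁻¹) · b⁻¹ = a²
  (b⁻¹)³: (a²) · b⁻¹ = b
  (b⁻¹)⁴: b · b⁻¹ = e

Answer: e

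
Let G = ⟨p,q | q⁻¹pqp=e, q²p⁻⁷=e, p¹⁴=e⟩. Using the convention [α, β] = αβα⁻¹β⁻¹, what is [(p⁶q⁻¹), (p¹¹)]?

[(p⁶q⁻¹), (p¹¹)] = (p⁶q⁻¹)·(p¹¹)·(p⁶q⁻¹)⁻¹·(p¹¹)⁻¹.
  (p⁶q⁻¹) · (p¹¹) = p²q
  (p²q) · (p⁶q) = p³
  (p³) · (p³) = p⁶

Answer: p⁶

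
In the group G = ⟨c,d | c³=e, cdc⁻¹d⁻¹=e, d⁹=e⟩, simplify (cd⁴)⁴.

Compute successive powers of (cd⁴), reducing at each step:
  (cd⁴)²: (cd⁴) · c = c²d⁴;   (c²d⁴) · d⁴ = c²d⁸
  (cd⁴)³: (c²d⁸) · c = d⁸;   (d⁸) · d⁴ = d³
  (cd⁴)⁴: (d³) · c = cd³;   (cd³) · d⁴ = cd⁷

Answer: cd⁷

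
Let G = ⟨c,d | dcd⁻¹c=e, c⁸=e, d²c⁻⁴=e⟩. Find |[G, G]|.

G' = [G, G] is generated by all commutators. The generator-pair commutators are: [c, d] = c².
The subgroup they normally generate is {e, c², c⁴, c⁶}, of order 4.
Check: |G/G'| = 16/4 = 4 is the order of the abelianisation.

Answer: 4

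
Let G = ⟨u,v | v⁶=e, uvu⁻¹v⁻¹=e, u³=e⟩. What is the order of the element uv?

Compute successive powers until reaching e:
  (uv)¹ = uv, (uv)² = u²v², (uv)³ = v³, (uv)⁴ = uv⁴, (uv)⁵ = u²v⁵, (uv)⁶ = e.
The smallest positive k with (uv)ᵏ = e is 6.

Answer: 6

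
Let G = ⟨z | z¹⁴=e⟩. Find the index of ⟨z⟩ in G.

First find ord(z) by computing successive powers:
  z¹ = z, z² = z², z³ = z³, z⁴ = z⁴, z⁵ = z⁵, z⁶ = z⁶, z⁷ = z⁷, z⁸ = z⁸, z⁹ = z⁹, z¹⁰ = z¹⁰, z¹¹ = z¹¹, z¹² = z¹², z¹³ = z¹³, z¹⁴ = e.
So |⟨z⟩| = ord(z) = 14. With |G| = 14, by Lagrange [G : ⟨z⟩] = 14/14 = 1.

Answer: 1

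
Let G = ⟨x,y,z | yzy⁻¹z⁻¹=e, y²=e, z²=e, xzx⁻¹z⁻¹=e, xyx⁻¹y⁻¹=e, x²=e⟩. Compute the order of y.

Compute successive powers until reaching e:
  y¹ = y, y² = e.
The smallest positive k with yᵏ = e is 2.

Answer: 2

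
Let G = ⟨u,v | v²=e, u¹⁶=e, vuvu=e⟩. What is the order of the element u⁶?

Compute successive powers until reaching e:
  (u⁶)¹ = u⁶, (u⁶)² = u¹², (u⁶)³ = u², (u⁶)⁴ = u⁸, (u⁶)⁵ = u¹⁴, (u⁶)⁶ = u⁴, (u⁶)⁷ = u¹⁰, (u⁶)⁸ = e.
The smallest positive k with (u⁶)ᵏ = e is 8.

Answer: 8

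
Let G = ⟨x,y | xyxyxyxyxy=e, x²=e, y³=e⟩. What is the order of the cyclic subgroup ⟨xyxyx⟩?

|⟨xyxyx⟩| equals the order of xyxyx. Compute successive powers until reaching e:
  (xyxyx)¹ = xyxyx, (xyxyx)² = xyxy²xyx, (xyxyx)³ = xy²xyxy²x, (xyxyx)⁴ = xy²xy²x, (xyxyx)⁵ = e.
The smallest positive k with (xyxyx)ᵏ = e is 5, so |⟨xyxyx⟩| = 5.

Answer: 5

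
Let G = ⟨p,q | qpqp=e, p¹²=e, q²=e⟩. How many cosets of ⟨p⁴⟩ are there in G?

First find ord(p⁴) by computing successive powers:
  (p⁴)¹ = p⁴, (p⁴)² = p⁸, (p⁴)³ = e.
So |⟨p⁴⟩| = ord(p⁴) = 3. With |G| = 24, by Lagrange [G : ⟨p⁴⟩] = 24/3 = 8.

Answer: 8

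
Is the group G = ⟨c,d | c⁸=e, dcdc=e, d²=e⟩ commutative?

c·d = cd but d·c = c⁷d, so c·d ≠ d·c and G is not abelian.

Answer: No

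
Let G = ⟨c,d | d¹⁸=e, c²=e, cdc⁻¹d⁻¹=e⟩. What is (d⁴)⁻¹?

The order of (d⁴) is 9 (smallest k with (d⁴)ᵏ = e), so (d⁴)⁻¹ = (d⁴)⁸ = d¹⁴.
Check: (d⁴) · (d¹⁴) → (d⁴) · d¹⁴ = e, giving e as required.

Answer: d¹⁴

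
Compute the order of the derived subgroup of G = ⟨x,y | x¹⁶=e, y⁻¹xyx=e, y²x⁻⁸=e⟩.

G' = [G, G] is generated by all commutators. The generator-pair commutators are: [x, y] = x².
The subgroup they normally generate is {e, x², x⁴, x⁶, x⁸, x¹⁰, x¹², x¹⁴}, of order 8.
Check: |G/G'| = 32/8 = 4 is the order of the abelianisation.

Answer: 8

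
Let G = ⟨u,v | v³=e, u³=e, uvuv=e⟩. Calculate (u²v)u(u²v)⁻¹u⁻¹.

[(u²v), u] = (u²v)·u·(u²v)⁻¹·u⁻¹.
  (u²v) · u = uv²
  (uv²) · (v²u) = v²
  (v²) · (u²) = uv

Answer: uv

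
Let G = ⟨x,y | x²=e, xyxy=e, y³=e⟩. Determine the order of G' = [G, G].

G' = [G, G] is generated by all commutators. The generator-pair commutators are: [x, y] = y.
The subgroup they normally generate is {e, y, y²}, of order 3.
Check: |G/G'| = 6/3 = 2 is the order of the abelianisation.

Answer: 3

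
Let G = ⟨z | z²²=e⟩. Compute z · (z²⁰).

Compute z · (z²⁰) by multiplying left to right and reducing via the relations at each step:
  z · z²⁰ = z²¹

Answer: z²¹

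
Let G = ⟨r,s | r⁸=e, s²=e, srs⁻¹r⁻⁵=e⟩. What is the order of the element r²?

Compute successive powers until reaching e:
  (r²)¹ = r², (r²)² = r⁴, (r²)³ = r⁶, (r²)⁴ = e.
The smallest positive k with (r²)ᵏ = e is 4.

Answer: 4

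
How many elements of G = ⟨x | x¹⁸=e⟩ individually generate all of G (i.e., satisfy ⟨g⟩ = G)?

G is cyclic of order 18. An element generates G iff its order is 18, and a cyclic group of order 18 has exactly φ(18) = 6 such elements.

Answer: 6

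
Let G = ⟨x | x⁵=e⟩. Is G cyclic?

|G| = 5. The element x has order 5 (its powers give 5 distinct elements), so ⟨x⟩ = G and G is cyclic.

Answer: Yes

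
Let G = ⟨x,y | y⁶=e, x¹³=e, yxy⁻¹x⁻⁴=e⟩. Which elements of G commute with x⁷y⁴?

⟨x⁷y⁴⟩ ⊆ C_G(x⁷y⁴) since powers of x⁷y⁴ commute with x⁷y⁴; so |C_G(x⁷y⁴)| ≥ |⟨x⁷y⁴⟩| = 3.
By orbit–stabilizer, |C_G(x⁷y⁴)| = |G| / |conj. class of x⁷y⁴| = 78 / 13 = 6.
The 6 elements commuting with x⁷y⁴ are {e, xy, x³y⁵, x⁵y², x⁷y⁴, x⁸y³}.

Answer: {e, xy, x³y⁵, x⁵y², x⁷y⁴, x⁸y³}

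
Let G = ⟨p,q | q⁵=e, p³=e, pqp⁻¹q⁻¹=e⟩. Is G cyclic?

|G| = 15. The element pq has order 15 (its powers give 15 distinct elements), so ⟨pq⟩ = G and G is cyclic.

Answer: Yes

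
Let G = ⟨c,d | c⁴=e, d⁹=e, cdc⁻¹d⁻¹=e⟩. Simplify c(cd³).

Compute c · (cd³) by multiplying left to right and reducing via the relations at each step:
  c · c = c²
  (c²) · d³ = c²d³

Answer: c²d³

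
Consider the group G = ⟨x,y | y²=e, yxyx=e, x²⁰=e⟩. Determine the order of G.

Enumerate words in the generators, reducing via the relations: the distinct elements are
  {e, x, y, xy, x², x³, x⁴, x⁵, x⁶, x⁷, x⁸, x⁹, x²y, x³y, x¹², x¹³, x¹¹, x¹⁰, x¹⁴, x¹⁵, x¹⁶, x¹⁷, x¹⁸, x¹⁹, x⁴y, x⁵y, x⁶y, x⁷y, x⁸y, x⁹y, x¹²y, x¹³y, x¹¹y, x¹⁰y, x¹⁴y, x¹⁵y, x¹⁶y, x¹⁷y, x¹⁸y, x¹⁹y}.
No further products give new elements, so |G| = 40.

Answer: 40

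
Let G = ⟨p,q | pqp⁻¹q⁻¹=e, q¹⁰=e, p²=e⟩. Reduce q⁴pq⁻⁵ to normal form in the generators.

Multiply left to right, reducing at each step:
  (q⁴) · p = pq⁴
  (pq⁴) · q⁻⁵ = pq⁹

Answer: pq⁹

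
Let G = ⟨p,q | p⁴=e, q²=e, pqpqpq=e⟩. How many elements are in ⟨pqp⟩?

|⟨pqp⟩| equals the order of pqp. Compute successive powers until reaching e:
  (pqp)¹ = pqp, (pqp)² = qp²q, (pqp)³ = p³qp³, (pqp)⁴ = e.
The smallest positive k with (pqp)ᵏ = e is 4, so |⟨pqp⟩| = 4.

Answer: 4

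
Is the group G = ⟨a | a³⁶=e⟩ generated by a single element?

|G| = 36. The element a has order 36 (its powers give 36 distinct elements), so ⟨a⟩ = G and G is cyclic.

Answer: Yes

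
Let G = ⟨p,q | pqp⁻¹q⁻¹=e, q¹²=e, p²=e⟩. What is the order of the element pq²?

Compute successive powers until reaching e:
  (pq²)¹ = pq², (pq²)² = q⁴, (pq²)³ = pq⁶, (pq²)⁴ = q⁸, (pq²)⁵ = pq¹⁰, (pq²)⁶ = e.
The smallest positive k with (pq²)ᵏ = e is 6.

Answer: 6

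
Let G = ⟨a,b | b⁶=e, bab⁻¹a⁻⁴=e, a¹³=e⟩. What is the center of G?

An element z ∈ Z(G) iff z commutes with every generator.
For example e is central: e·a = a = a·e; e·b = b = b·e.
Whereas a ∉ Z(G) since a·b = ab ≠ a⁴b = b·a.
Checking each of the 78 elements this way gives Z(G) = {e}, of order 1.

Answer: {e}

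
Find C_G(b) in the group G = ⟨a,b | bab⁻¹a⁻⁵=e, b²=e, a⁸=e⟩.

⟨b⟩ ⊆ C_G(b) since powers of b commute with b; so |C_G(b)| ≥ |⟨b⟩| = 2.
By orbit–stabilizer, |C_G(b)| = |G| / |conj. class of b| = 16 / 2 = 8.
The 8 elements commuting with b are {e, a², a⁴, a⁶, b, a⁶b, a²b, a⁴b}.

Answer: {e, a², a⁴, a⁶, b, a⁶b, a²b, a⁴b}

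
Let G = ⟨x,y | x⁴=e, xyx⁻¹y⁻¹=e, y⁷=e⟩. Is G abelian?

Each pair of generators commutes: x·y = xy = y·x. Since the generators pairwise commute, every element of G commutes with every other, so G is abelian.

Answer: Yes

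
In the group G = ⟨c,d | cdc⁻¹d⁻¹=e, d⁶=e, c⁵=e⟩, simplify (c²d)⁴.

Compute successive powers of (c²d), reducing at each step:
  (c²d)²: (c²d) · c² = c⁴d;   (c⁴d) · d = c⁴d²
  (c²d)³: (c⁴d²) · c² = cd²;   (cd²) · d = cd³
  (c²d)⁴: (cd³) · c² = c³d³;   (c³d³) · d = c³d⁴

Answer: c³d⁴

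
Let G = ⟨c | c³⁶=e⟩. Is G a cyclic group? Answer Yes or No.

|G| = 36. The element c has order 36 (its powers give 36 distinct elements), so ⟨c⟩ = G and G is cyclic.

Answer: Yes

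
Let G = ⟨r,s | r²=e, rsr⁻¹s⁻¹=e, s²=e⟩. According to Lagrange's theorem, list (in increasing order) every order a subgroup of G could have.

|G| = 4 = 2². By Lagrange's theorem the order of any subgroup divides 4; the divisors of 4 are 1, 2, 4.

Answer: 1, 2, 4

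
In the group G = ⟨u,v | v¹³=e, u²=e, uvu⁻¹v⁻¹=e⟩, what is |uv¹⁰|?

Compute successive powers until reaching e:
  (uv¹⁰)¹ = uv¹⁰, (uv¹⁰)² = v⁷, (uv¹⁰)³ = uv⁴, (uv¹⁰)⁴ = v, (uv¹⁰)⁵ = uv¹¹, (uv¹⁰)⁶ = v⁸, (uv¹⁰)⁷ = uv⁵, (uv¹⁰)⁸ = v², (uv¹⁰)⁹ = uv¹², (uv¹⁰)¹⁰ = v⁹, (uv¹⁰)¹¹ = uv⁶, (uv¹⁰)¹² = v³, (uv¹⁰)¹³ = u, (uv¹⁰)¹⁴ = v¹⁰, (uv¹⁰)¹⁵ = uv⁷, (uv¹⁰)¹⁶ = v⁴, (uv¹⁰)¹⁷ = uv, (uv¹⁰)¹⁸ = v¹¹, (uv¹⁰)¹⁹ = uv⁸, (uv¹⁰)²⁰ = v⁵, (uv¹⁰)²¹ = uv², (uv¹⁰)²² = v¹², (uv¹⁰)²³ = uv⁹, (uv¹⁰)²⁴ = v⁶, (uv¹⁰)²⁵ = uv³, (uv¹⁰)²⁶ = e.
The smallest positive k with (uv¹⁰)ᵏ = e is 26.

Answer: 26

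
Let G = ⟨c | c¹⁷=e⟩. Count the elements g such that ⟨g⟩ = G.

G is cyclic of order 17. An element generates G iff its order is 17, and a cyclic group of order 17 has exactly φ(17) = 16 such elements.

Answer: 16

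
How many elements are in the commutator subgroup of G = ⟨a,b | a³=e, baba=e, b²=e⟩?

G' = [G, G] is generated by all commutators. The generator-pair commutators are: [a, b] = a².
The subgroup they normally generate is {e, a, a²}, of order 3.
Check: |G/G'| = 6/3 = 2 is the order of the abelianisation.

Answer: 3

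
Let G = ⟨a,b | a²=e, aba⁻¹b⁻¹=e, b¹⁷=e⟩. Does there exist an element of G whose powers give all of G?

|G| = 34. The element ab has order 34 (its powers give 34 distinct elements), so ⟨ab⟩ = G and G is cyclic.

Answer: Yes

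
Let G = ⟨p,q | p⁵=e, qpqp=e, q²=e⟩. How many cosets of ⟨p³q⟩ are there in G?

First find ord(p³q) by computing successive powers:
  (p³q)¹ = p³q, (p³q)² = e.
So |⟨p³q⟩| = ord(p³q) = 2. With |G| = 10, by Lagrange [G : ⟨p³q⟩] = 10/2 = 5.

Answer: 5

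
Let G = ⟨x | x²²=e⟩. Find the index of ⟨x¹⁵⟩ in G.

First find ord(x¹⁵) by computing successive powers:
  (x¹⁵)¹ = x¹⁵, (x¹⁵)² = x⁸, (x¹⁵)³ = x, (x¹⁵)⁴ = x¹⁶, (x¹⁵)⁵ = x⁹, (x¹⁵)⁶ = x², (x¹⁵)⁷ = x¹⁷, (x¹⁵)⁸ = x¹⁰, (x¹⁵)⁹ = x³, (x¹⁵)¹⁰ = x¹⁸, (x¹⁵)¹¹ = x¹¹, (x¹⁵)¹² = x⁴, (x¹⁵)¹³ = x¹⁹, (x¹⁵)¹⁴ = x¹², (x¹⁵)¹⁵ = x⁵, (x¹⁵)¹⁶ = x²⁰, (x¹⁵)¹⁷ = x¹³, (x¹⁵)¹⁸ = x⁶, (x¹⁵)¹⁹ = x²¹, (x¹⁵)²⁰ = x¹⁴, (x¹⁵)²¹ = x⁷, (x¹⁵)²² = e.
So |⟨x¹⁵⟩| = ord(x¹⁵) = 22. With |G| = 22, by Lagrange [G : ⟨x¹⁵⟩] = 22/22 = 1.

Answer: 1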